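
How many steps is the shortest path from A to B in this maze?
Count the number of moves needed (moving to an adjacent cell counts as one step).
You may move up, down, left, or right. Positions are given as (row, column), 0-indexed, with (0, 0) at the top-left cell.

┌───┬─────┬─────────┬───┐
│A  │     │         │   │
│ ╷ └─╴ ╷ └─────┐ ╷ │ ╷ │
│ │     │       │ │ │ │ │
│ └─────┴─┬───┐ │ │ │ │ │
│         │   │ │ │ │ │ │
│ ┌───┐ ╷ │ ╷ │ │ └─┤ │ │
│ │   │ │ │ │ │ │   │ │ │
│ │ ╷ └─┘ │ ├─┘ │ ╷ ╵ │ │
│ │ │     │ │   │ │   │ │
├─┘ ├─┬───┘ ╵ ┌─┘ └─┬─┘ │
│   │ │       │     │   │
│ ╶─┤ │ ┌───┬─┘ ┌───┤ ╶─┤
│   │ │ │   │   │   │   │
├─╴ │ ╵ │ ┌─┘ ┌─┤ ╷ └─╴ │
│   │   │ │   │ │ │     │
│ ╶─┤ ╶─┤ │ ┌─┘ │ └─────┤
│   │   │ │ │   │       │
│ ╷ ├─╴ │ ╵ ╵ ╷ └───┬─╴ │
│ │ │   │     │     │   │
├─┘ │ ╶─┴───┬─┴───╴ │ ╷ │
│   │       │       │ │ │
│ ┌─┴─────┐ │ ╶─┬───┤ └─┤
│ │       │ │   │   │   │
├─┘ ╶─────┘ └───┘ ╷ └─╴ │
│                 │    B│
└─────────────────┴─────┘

Using BFS to find shortest path:
Start: (0, 0), End: (12, 11)
Path found:
(0,0) → (0,1) → (1,1) → (1,2) → (1,3) → (0,3) → (0,4) → (1,4) → (1,5) → (1,6) → (1,7) → (2,7) → (3,7) → (4,7) → (4,6) → (5,6) → (5,5) → (5,4) → (5,3) → (6,3) → (7,3) → (7,2) → (8,2) → (8,3) → (9,3) → (9,2) → (10,2) → (10,3) → (10,4) → (10,5) → (11,5) → (12,5) → (12,6) → (12,7) → (12,8) → (11,8) → (11,9) → (12,9) → (12,10) → (12,11)
Number of steps: 39

Solution:

┌───┬─────┬─────────┬───┐
│A ↓│  ↱ ↓│         │   │
│ ╷ └─╴ ╷ └─────┐ ╷ │ ╷ │
│ │↳ → ↑│↳ → → ↓│ │ │ │ │
│ └─────┴─┬───┐ │ │ │ │ │
│         │   │↓│ │ │ │ │
│ ┌───┐ ╷ │ ╷ │ │ └─┤ │ │
│ │   │ │ │ │ │↓│   │ │ │
│ │ ╷ └─┘ │ ├─┘ │ ╷ ╵ │ │
│ │ │     │ │↓ ↲│ │   │ │
├─┘ ├─┬───┘ ╵ ┌─┘ └─┬─┘ │
│   │ │↓ ← ← ↲│     │   │
│ ╶─┤ │ ┌───┬─┘ ┌───┤ ╶─┤
│   │ │↓│   │   │   │   │
├─╴ │ ╵ │ ┌─┘ ┌─┤ ╷ └─╴ │
│   │↓ ↲│ │   │ │ │     │
│ ╶─┤ ╶─┤ │ ┌─┘ │ └─────┤
│   │↳ ↓│ │ │   │       │
│ ╷ ├─╴ │ ╵ ╵ ╷ └───┬─╴ │
│ │ │↓ ↲│     │     │   │
├─┘ │ ╶─┴───┬─┴───╴ │ ╷ │
│   │↳ → → ↓│       │ │ │
│ ┌─┴─────┐ │ ╶─┬───┤ └─┤
│ │       │↓│   │↱ ↓│   │
├─┘ ╶─────┘ └───┘ ╷ └─╴ │
│          ↳ → → ↑│↳ → B│
└─────────────────┴─────┘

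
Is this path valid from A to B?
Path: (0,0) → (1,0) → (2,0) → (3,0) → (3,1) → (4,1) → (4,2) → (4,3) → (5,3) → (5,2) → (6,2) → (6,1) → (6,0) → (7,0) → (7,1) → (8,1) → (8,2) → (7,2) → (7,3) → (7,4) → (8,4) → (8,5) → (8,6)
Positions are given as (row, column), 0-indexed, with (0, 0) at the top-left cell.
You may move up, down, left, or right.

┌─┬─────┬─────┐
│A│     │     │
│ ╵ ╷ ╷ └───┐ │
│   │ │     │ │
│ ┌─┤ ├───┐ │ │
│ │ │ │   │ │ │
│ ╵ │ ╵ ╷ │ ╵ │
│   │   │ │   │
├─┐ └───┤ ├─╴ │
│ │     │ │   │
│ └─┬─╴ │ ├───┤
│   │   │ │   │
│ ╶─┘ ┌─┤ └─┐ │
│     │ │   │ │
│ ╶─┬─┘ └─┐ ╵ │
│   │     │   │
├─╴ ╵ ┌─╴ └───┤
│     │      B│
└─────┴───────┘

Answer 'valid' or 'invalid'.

Checking path validity:
Result: All consecutive moves are passable.

valid

Correct solution:

┌─┬─────┬─────┐
│A│     │     │
│ ╵ ╷ ╷ └───┐ │
│↓  │ │     │ │
│ ┌─┤ ├───┐ │ │
│↓│ │ │   │ │ │
│ ╵ │ ╵ ╷ │ ╵ │
│↳ ↓│   │ │   │
├─┐ └───┤ ├─╴ │
│ │↳ → ↓│ │   │
│ └─┬─╴ │ ├───┤
│   │↓ ↲│ │   │
│ ╶─┘ ┌─┤ └─┐ │
│↓ ← ↲│ │   │ │
│ ╶─┬─┘ └─┐ ╵ │
│↳ ↓│↱ → ↓│   │
├─╴ ╵ ┌─╴ └───┤
│  ↳ ↑│  ↳ → B│
└─────┴───────┘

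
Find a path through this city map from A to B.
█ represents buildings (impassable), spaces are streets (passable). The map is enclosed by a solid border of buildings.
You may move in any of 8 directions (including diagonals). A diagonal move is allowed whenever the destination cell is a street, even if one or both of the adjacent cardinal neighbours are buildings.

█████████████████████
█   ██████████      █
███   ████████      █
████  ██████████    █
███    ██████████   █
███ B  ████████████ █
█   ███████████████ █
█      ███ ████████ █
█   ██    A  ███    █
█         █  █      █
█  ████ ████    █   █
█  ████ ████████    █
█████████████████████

Finding the shortest path from A to B:
Movement: 8-directional
Path length: 8 steps
Directions: left → left → left → left → up-left → left → up-left → up-right

Solution:

█████████████████████
█   ██████████      █
███   ████████      █
████  ██████████    █
███    ██████████   █
███ B  ████████████ █
█  ↗███████████████ █
█   ↖← ███ ████████ █
█   ██↖←←←A  ███    █
█         █  █      █
█  ████ ████    █   █
█  ████ ████████    █
█████████████████████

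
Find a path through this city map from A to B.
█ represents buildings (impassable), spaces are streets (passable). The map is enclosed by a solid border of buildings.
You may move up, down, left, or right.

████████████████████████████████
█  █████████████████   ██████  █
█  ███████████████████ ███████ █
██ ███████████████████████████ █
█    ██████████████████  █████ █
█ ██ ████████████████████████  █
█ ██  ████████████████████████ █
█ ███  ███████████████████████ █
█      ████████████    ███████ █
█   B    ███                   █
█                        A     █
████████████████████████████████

Finding the shortest path from A to B:
Movement: cardinal only
Path length: 22 steps
Directions: left → left → left → left → left → left → left → left → left → left → left → left → left → left → left → left → left → up → left → left → left → left

Solution:

████████████████████████████████
█  █████████████████   ██████  █
█  ███████████████████ ███████ █
██ ███████████████████████████ █
█    ██████████████████  █████ █
█ ██ ████████████████████████  █
█ ██  ████████████████████████ █
█ ███  ███████████████████████ █
█      ████████████    ███████ █
█   B←←←↰███                   █
█       ↑←←←←←←←←←←←←←←←←A     █
████████████████████████████████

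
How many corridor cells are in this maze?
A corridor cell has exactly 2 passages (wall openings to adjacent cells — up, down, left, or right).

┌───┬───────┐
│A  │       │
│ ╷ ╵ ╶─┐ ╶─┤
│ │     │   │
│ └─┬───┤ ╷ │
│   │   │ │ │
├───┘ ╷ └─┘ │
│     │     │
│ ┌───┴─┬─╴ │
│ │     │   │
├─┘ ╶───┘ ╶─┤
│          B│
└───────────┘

Counting cells with exactly 2 passages:
Total corridor cells: 22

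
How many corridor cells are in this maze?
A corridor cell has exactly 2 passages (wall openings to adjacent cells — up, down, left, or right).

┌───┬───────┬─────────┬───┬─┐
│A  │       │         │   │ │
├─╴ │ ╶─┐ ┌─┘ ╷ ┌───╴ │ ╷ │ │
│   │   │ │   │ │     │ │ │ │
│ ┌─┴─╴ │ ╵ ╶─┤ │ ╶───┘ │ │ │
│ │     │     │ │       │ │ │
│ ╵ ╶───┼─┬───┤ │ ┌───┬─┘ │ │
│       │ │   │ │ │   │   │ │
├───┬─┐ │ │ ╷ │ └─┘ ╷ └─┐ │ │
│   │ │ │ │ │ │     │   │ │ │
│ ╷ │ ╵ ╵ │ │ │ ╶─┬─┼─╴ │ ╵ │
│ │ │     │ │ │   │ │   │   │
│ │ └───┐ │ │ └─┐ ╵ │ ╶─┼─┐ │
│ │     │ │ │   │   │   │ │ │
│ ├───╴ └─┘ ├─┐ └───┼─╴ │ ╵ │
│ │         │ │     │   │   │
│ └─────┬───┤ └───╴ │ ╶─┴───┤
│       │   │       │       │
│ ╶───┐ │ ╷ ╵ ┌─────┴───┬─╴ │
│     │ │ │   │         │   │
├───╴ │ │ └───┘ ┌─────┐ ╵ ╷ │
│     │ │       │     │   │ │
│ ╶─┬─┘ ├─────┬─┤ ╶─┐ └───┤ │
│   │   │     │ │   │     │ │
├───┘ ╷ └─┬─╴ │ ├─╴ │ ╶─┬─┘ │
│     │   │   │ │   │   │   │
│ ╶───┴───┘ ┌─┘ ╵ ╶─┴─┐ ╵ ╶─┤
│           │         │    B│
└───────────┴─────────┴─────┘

Counting cells with exactly 2 passages:
Total corridor cells: 156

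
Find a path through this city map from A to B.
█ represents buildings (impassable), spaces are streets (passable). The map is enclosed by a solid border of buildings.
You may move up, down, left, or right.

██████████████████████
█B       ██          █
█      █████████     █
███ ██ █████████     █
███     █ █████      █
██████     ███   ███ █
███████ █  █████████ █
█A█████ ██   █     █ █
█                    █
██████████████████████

Finding the shortest path from A to B:
Movement: cardinal only
Path length: 20 steps
Directions: down → right → right → right → right → right → right → up → up → up → up → left → up → up → up → left → left → left → left → left

Solution:

██████████████████████
█B←←←←↰  ██          █
█     ↑█████████     █
███ ██↑█████████     █
███   ↑↰█ █████      █
██████ ↑   ███   ███ █
███████↑█  █████████ █
█A█████↑██   █     █ █
█↳→→→→→↑             █
██████████████████████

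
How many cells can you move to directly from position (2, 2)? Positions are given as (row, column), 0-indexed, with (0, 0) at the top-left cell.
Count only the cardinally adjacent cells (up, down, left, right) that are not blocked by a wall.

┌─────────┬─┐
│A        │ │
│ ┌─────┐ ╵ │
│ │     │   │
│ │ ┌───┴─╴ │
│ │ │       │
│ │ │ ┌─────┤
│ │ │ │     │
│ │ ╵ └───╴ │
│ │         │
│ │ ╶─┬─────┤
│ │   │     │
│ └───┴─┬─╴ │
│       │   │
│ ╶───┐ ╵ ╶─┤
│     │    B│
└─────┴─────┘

Checking passable neighbors of (2, 2):
Neighbors: (3, 2), (2, 3)
Count: 2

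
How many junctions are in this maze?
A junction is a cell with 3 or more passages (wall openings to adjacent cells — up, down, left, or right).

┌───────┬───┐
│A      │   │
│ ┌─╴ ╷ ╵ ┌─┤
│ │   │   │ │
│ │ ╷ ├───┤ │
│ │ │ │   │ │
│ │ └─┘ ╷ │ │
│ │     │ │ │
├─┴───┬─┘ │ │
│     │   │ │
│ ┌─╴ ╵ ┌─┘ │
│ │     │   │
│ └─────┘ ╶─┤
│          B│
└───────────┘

Checking each cell for number of passages:

Junctions found (3+ passages):
  (0, 2): 3 passages
  (1, 2): 3 passages
  (5, 2): 3 passages
  (6, 4): 3 passages
Total junctions: 4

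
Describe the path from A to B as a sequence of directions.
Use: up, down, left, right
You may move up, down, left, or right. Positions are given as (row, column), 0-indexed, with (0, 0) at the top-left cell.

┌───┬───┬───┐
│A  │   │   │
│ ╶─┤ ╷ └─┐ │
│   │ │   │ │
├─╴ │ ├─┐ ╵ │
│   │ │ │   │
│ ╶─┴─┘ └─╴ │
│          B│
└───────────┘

Finding the path and converting it to directions:
Path through cells: (0,0) → (1,0) → (1,1) → (2,1) → (2,0) → (3,0) → (3,1) → (3,2) → (3,3) → (3,4) → (3,5)
Directions: down, right, down, left, down, right, right, right, right, right

Solution:

┌───┬───┬───┐
│A  │   │   │
│ ╶─┤ ╷ └─┐ │
│↳ ↓│ │   │ │
├─╴ │ ├─┐ ╵ │
│↓ ↲│ │ │   │
│ ╶─┴─┘ └─╴ │
│↳ → → → → B│
└───────────┘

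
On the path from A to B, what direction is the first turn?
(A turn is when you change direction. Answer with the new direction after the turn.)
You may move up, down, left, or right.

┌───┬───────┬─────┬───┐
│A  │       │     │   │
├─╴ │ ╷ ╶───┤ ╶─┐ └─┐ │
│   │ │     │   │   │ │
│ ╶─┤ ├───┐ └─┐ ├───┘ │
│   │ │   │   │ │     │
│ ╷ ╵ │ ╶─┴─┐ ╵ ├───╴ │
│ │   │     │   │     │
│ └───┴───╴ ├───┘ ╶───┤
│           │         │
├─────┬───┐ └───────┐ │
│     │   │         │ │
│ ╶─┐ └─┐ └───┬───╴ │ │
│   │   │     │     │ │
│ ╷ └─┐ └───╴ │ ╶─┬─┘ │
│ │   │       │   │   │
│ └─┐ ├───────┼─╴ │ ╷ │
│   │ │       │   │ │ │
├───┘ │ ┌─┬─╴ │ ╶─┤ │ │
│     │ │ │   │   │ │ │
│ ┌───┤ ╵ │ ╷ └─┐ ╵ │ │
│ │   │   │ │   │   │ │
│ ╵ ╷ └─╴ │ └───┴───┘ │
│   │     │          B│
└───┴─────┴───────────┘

Directions: right, down, left, down, down, down, right, right, right, right, right, down, right, right, right, right, down, left, left, down, right, down, left, down, right, down, right, up, up, up, right, down, down, down, down
First turn direction: down

Solution:

┌───┬───────┬─────┬───┐
│A ↓│       │     │   │
├─╴ │ ╷ ╶───┤ ╶─┐ └─┐ │
│↓ ↲│ │     │   │   │ │
│ ╶─┤ ├───┐ └─┐ ├───┘ │
│↓  │ │   │   │ │     │
│ ╷ ╵ │ ╶─┴─┐ ╵ ├───╴ │
│↓│   │     │   │     │
│ └───┴───╴ ├───┘ ╶───┤
│↳ → → → → ↓│         │
├─────┬───┐ └───────┐ │
│     │   │↳ → → → ↓│ │
│ ╶─┐ └─┐ └───┬───╴ │ │
│   │   │     │↓ ← ↲│ │
│ ╷ └─┐ └───╴ │ ╶─┬─┘ │
│ │   │       │↳ ↓│↱ ↓│
│ └─┐ ├───────┼─╴ │ ╷ │
│   │ │       │↓ ↲│↑│↓│
├───┘ │ ┌─┬─╴ │ ╶─┤ │ │
│     │ │ │   │↳ ↓│↑│↓│
│ ┌───┤ ╵ │ ╷ └─┐ ╵ │ │
│ │   │   │ │   │↳ ↑│↓│
│ ╵ ╷ └─╴ │ └───┴───┘ │
│   │     │          B│
└───┴─────┴───────────┘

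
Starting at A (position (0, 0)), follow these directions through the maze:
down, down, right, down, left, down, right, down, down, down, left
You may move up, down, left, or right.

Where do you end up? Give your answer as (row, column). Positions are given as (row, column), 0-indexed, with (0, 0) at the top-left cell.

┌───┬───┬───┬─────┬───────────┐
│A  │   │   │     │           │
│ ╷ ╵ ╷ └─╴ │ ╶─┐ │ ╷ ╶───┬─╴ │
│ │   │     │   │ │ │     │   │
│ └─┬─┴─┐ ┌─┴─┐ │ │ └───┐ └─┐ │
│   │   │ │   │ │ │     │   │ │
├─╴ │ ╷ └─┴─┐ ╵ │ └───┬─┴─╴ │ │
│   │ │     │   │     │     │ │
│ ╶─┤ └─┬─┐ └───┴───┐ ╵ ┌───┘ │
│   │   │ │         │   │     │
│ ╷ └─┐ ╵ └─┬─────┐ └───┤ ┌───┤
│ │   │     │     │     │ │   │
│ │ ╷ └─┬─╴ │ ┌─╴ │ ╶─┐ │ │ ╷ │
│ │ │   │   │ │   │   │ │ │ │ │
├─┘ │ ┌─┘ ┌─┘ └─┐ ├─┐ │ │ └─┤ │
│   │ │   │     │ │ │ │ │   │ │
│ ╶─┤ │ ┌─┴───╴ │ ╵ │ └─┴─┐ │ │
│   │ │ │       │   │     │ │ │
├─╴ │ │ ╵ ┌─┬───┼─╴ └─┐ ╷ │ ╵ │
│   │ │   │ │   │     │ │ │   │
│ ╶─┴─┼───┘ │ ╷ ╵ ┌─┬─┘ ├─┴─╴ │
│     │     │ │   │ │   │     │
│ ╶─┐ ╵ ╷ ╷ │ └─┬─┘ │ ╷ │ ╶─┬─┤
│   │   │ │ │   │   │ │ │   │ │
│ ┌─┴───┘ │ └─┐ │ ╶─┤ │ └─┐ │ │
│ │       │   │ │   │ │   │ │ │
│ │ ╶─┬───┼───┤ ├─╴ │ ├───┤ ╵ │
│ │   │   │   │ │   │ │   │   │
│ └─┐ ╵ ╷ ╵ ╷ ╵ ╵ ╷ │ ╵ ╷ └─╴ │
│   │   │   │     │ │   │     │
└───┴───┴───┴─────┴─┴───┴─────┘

Following directions step by step:
Start: (0, 0)
  down: (0, 0) → (1, 0)
  down: (1, 0) → (2, 0)
  right: (2, 0) → (2, 1)
  down: (2, 1) → (3, 1)
  left: (3, 1) → (3, 0)
  down: (3, 0) → (4, 0)
  right: (4, 0) → (4, 1)
  down: (4, 1) → (5, 1)
  down: (5, 1) → (6, 1)
  down: (6, 1) → (7, 1)
  left: (7, 1) → (7, 0)
Final position: (7, 0)

Path taken:

┌───┬───┬───┬─────┬───────────┐
│A  │   │   │     │           │
│ ╷ ╵ ╷ └─╴ │ ╶─┐ │ ╷ ╶───┬─╴ │
│↓│   │     │   │ │ │     │   │
│ └─┬─┴─┐ ┌─┴─┐ │ │ └───┐ └─┐ │
│↳ ↓│   │ │   │ │ │     │   │ │
├─╴ │ ╷ └─┴─┐ ╵ │ └───┬─┴─╴ │ │
│↓ ↲│ │     │   │     │     │ │
│ ╶─┤ └─┬─┐ └───┴───┐ ╵ ┌───┘ │
│↳ ↓│   │ │         │   │     │
│ ╷ └─┐ ╵ └─┬─────┐ └───┤ ┌───┤
│ │↓  │     │     │     │ │   │
│ │ ╷ └─┬─╴ │ ┌─╴ │ ╶─┐ │ │ ╷ │
│ │↓│   │   │ │   │   │ │ │ │ │
├─┘ │ ┌─┘ ┌─┘ └─┐ ├─┐ │ │ └─┤ │
│B ↲│ │   │     │ │ │ │ │   │ │
│ ╶─┤ │ ┌─┴───╴ │ ╵ │ └─┴─┐ │ │
│   │ │ │       │   │     │ │ │
├─╴ │ │ ╵ ┌─┬───┼─╴ └─┐ ╷ │ ╵ │
│   │ │   │ │   │     │ │ │   │
│ ╶─┴─┼───┘ │ ╷ ╵ ┌─┬─┘ ├─┴─╴ │
│     │     │ │   │ │   │     │
│ ╶─┐ ╵ ╷ ╷ │ └─┬─┘ │ ╷ │ ╶─┬─┤
│   │   │ │ │   │   │ │ │   │ │
│ ┌─┴───┘ │ └─┐ │ ╶─┤ │ └─┐ │ │
│ │       │   │ │   │ │   │ │ │
│ │ ╶─┬───┼───┤ ├─╴ │ ├───┤ ╵ │
│ │   │   │   │ │   │ │   │   │
│ └─┐ ╵ ╷ ╵ ╷ ╵ ╵ ╷ │ ╵ ╷ └─╴ │
│   │   │   │     │ │   │     │
└───┴───┴───┴─────┴─┴───┴─────┘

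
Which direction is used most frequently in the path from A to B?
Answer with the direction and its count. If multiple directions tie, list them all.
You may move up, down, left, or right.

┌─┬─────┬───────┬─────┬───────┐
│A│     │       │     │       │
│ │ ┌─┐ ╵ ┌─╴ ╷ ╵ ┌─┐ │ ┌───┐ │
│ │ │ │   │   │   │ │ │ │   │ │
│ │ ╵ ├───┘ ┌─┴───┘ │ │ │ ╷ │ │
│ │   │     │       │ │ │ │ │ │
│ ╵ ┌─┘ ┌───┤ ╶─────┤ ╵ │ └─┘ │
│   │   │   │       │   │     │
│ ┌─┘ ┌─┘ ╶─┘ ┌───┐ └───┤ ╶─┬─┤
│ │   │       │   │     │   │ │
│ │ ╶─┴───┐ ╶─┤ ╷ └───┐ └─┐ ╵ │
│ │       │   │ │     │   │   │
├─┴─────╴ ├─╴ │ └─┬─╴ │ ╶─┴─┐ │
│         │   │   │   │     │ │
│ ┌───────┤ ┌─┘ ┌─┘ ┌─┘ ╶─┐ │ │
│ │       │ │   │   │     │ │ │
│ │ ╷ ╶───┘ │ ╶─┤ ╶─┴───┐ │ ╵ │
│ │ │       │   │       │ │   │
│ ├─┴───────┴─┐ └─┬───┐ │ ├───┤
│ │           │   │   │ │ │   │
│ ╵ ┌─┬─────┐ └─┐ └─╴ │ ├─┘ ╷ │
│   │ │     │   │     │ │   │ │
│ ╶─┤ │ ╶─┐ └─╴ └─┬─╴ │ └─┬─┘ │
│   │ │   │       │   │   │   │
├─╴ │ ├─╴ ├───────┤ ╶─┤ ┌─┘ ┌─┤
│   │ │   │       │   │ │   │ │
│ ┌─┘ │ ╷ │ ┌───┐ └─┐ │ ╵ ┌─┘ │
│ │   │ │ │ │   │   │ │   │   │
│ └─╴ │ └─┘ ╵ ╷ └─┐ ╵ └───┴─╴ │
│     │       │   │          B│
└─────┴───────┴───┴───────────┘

Directions: down, down, down, right, up, up, up, right, right, down, right, up, right, right, down, left, down, left, left, down, left, down, left, down, right, right, right, down, left, left, left, left, down, down, down, down, right, up, right, right, right, right, right, down, right, down, left, left, up, left, left, down, right, down, left, down, down, right, right, up, up, right, right, right, down, right, down, right, right, right, right, right
Counts: {'down': 22, 'right': 28, 'up': 8, 'left': 14}
Most common: right (28 times)

Solution:

┌─┬─────┬───────┬─────┬───────┐
│A│↱ → ↓│↱ → ↓  │     │       │
│ │ ┌─┐ ╵ ┌─╴ ╷ ╵ ┌─┐ │ ┌───┐ │
│↓│↑│ │↳ ↑│↓ ↲│   │ │ │ │   │ │
│ │ ╵ ├───┘ ┌─┴───┘ │ │ │ ╷ │ │
│↓│↑  │↓ ← ↲│       │ │ │ │ │ │
│ ╵ ┌─┘ ┌───┤ ╶─────┤ ╵ │ └─┘ │
│↳ ↑│↓ ↲│   │       │   │     │
│ ┌─┘ ┌─┘ ╶─┘ ┌───┐ └───┤ ╶─┬─┤
│ │↓ ↲│       │   │     │   │ │
│ │ ╶─┴───┐ ╶─┤ ╷ └───┐ └─┐ ╵ │
│ │↳ → → ↓│   │ │     │   │   │
├─┴─────╴ ├─╴ │ └─┬─╴ │ ╶─┴─┐ │
│↓ ← ← ← ↲│   │   │   │     │ │
│ ┌───────┤ ┌─┘ ┌─┘ ┌─┘ ╶─┐ │ │
│↓│       │ │   │   │     │ │ │
│ │ ╷ ╶───┘ │ ╶─┤ ╶─┴───┐ │ ╵ │
│↓│ │       │   │       │ │   │
│ ├─┴───────┴─┐ └─┬───┐ │ ├───┤
│↓│↱ → → → → ↓│   │   │ │ │   │
│ ╵ ┌─┬─────┐ └─┐ └─╴ │ ├─┘ ╷ │
│↳ ↑│ │↓ ← ↰│↳ ↓│     │ │   │ │
│ ╶─┤ │ ╶─┐ └─╴ └─┬─╴ │ └─┬─┘ │
│   │ │↳ ↓│↑ ← ↲  │   │   │   │
├─╴ │ ├─╴ ├───────┤ ╶─┤ ┌─┘ ┌─┤
│   │ │↓ ↲│↱ → → ↓│   │ │   │ │
│ ┌─┘ │ ╷ │ ┌───┐ └─┐ │ ╵ ┌─┘ │
│ │   │↓│ │↑│   │↳ ↓│ │   │   │
│ └─╴ │ └─┘ ╵ ╷ └─┐ ╵ └───┴─╴ │
│     │↳ → ↑  │   │↳ → → → → B│
└─────┴───────┴───┴───────────┘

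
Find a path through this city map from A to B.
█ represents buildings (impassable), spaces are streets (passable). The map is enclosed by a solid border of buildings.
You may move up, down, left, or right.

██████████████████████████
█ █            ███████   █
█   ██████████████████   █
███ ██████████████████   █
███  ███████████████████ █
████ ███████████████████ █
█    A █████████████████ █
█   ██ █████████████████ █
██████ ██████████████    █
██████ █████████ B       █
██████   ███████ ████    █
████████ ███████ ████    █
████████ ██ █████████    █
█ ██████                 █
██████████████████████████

Finding the shortest path from A to B:
Movement: cardinal only
Path length: 31 steps
Directions: right → down → down → down → down → right → right → down → down → down → right → right → right → right → right → right → right → right → right → right → right → right → right → up → up → up → up → left → left → left → left

Solution:

██████████████████████████
█ █            ███████   █
█   ██████████████████   █
███ ██████████████████   █
███  ███████████████████ █
████ ███████████████████ █
█    A↓█████████████████ █
█   ██↓█████████████████ █
██████↓██████████████    █
██████↓█████████ B←←←↰   █
██████↳→↓███████ ████↑   █
████████↓███████ ████↑   █
████████↓██ █████████↑   █
█ ██████↳→→→→→→→→→→→→↑   █
██████████████████████████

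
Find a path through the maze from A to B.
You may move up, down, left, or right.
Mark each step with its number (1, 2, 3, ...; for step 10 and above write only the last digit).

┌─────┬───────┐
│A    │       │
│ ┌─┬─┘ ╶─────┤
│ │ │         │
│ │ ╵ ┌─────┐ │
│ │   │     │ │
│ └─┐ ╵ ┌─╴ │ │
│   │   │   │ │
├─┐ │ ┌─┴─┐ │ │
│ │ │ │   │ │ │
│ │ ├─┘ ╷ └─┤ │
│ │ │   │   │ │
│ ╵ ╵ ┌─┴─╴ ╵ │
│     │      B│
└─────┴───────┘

Finding the shortest path through the maze:
Path length: 16 steps
Directions: down → down → down → right → down → down → down → right → up → right → up → right → down → right → down → right

Solution:

┌─────┬───────┐
│A    │       │
│ ┌─┬─┘ ╶─────┤
│1│ │         │
│ │ ╵ ┌─────┐ │
│2│   │     │ │
│ └─┐ ╵ ┌─╴ │ │
│3 4│   │   │ │
├─┐ │ ┌─┴─┐ │ │
│ │5│ │1 2│ │ │
│ │ ├─┘ ╷ └─┤ │
│ │6│9 0│3 4│ │
│ ╵ ╵ ┌─┴─╴ ╵ │
│  7 8│    5 B│
└─────┴───────┘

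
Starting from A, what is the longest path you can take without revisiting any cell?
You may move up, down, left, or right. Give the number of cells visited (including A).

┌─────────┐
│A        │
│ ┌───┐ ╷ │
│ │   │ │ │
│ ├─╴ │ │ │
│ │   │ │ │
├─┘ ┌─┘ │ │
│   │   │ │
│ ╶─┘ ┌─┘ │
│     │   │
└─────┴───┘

Finding longest simple path using DFS:
Start: (0, 0)
Longest path visits 17 cells
Path: A → right → right → right → down → down → down → left → down → left → left → up → right → up → right → up → left

Solution:

┌─────────┐
│A → → ↓  │
│ ┌───┐ ╷ │
│ │B ↰│↓│ │
│ ├─╴ │ │ │
│ │↱ ↑│↓│ │
├─┘ ┌─┘ │ │
│↱ ↑│↓ ↲│ │
│ ╶─┘ ┌─┘ │
│↑ ← ↲│   │
└─────┴───┘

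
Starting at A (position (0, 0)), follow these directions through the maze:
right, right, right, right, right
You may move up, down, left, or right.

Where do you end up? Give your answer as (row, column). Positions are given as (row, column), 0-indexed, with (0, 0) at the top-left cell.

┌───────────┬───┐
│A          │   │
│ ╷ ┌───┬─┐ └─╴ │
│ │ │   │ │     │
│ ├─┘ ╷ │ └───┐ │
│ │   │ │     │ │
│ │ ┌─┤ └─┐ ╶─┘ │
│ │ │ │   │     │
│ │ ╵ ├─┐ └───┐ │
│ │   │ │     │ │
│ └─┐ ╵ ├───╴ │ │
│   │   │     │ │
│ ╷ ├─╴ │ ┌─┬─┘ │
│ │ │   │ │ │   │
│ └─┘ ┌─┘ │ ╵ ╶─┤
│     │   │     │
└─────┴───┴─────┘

Following directions step by step:
Start: (0, 0)
  right: (0, 0) → (0, 1)
  right: (0, 1) → (0, 2)
  right: (0, 2) → (0, 3)
  right: (0, 3) → (0, 4)
  right: (0, 4) → (0, 5)
Final position: (0, 5)

Path taken:

┌───────────┬───┐
│A → → → → B│   │
│ ╷ ┌───┬─┐ └─╴ │
│ │ │   │ │     │
│ ├─┘ ╷ │ └───┐ │
│ │   │ │     │ │
│ │ ┌─┤ └─┐ ╶─┘ │
│ │ │ │   │     │
│ │ ╵ ├─┐ └───┐ │
│ │   │ │     │ │
│ └─┐ ╵ ├───╴ │ │
│   │   │     │ │
│ ╷ ├─╴ │ ┌─┬─┘ │
│ │ │   │ │ │   │
│ └─┘ ┌─┘ │ ╵ ╶─┤
│     │   │     │
└─────┴───┴─────┘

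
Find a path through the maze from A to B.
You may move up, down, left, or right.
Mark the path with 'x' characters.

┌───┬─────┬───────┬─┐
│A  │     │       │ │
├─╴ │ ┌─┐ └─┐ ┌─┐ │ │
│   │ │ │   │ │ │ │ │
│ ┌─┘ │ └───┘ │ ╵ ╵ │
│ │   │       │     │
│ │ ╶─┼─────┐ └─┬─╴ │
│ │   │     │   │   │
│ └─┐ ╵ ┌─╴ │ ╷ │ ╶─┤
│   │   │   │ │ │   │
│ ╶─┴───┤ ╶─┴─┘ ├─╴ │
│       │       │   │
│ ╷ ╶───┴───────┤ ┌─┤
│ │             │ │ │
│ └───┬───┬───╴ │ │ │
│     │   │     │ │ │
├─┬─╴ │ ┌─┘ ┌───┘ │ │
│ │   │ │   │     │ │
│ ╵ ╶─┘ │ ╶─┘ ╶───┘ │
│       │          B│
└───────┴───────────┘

Finding the shortest path through the maze:
Path length: 26 steps
Directions: right → down → left → down → down → down → down → right → down → right → right → right → right → right → right → down → left → left → down → left → down → right → right → right → right → right

Solution:

┌───┬─────┬───────┬─┐
│A x│     │       │ │
├─╴ │ ┌─┐ └─┐ ┌─┐ │ │
│x x│ │ │   │ │ │ │ │
│ ┌─┘ │ └───┘ │ ╵ ╵ │
│x│   │       │     │
│ │ ╶─┼─────┐ └─┬─╴ │
│x│   │     │   │   │
│ └─┐ ╵ ┌─╴ │ ╷ │ ╶─┤
│x  │   │   │ │ │   │
│ ╶─┴───┤ ╶─┴─┘ ├─╴ │
│x x    │       │   │
│ ╷ ╶───┴───────┤ ┌─┤
│ │x x x x x x x│ │ │
│ └───┬───┬───╴ │ │ │
│     │   │x x x│ │ │
├─┬─╴ │ ┌─┘ ┌───┘ │ │
│ │   │ │x x│     │ │
│ ╵ ╶─┘ │ ╶─┘ ╶───┘ │
│       │x x x x x B│
└───────┴───────────┘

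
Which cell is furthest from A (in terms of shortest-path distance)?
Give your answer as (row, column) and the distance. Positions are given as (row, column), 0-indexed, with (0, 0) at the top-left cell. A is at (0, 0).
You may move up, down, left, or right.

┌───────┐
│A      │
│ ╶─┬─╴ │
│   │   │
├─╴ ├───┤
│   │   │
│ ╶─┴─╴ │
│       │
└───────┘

Computing BFS distances from A to all cells:
Furthest cell: (2, 2)
Distance: 10 steps

Path from A to the furthest cell:

┌───────┐
│A      │
│ ╶─┬─╴ │
│↳ ↓│   │
├─╴ ├───┤
│↓ ↲│B ↰│
│ ╶─┴─╴ │
│↳ → → ↑│
└───────┘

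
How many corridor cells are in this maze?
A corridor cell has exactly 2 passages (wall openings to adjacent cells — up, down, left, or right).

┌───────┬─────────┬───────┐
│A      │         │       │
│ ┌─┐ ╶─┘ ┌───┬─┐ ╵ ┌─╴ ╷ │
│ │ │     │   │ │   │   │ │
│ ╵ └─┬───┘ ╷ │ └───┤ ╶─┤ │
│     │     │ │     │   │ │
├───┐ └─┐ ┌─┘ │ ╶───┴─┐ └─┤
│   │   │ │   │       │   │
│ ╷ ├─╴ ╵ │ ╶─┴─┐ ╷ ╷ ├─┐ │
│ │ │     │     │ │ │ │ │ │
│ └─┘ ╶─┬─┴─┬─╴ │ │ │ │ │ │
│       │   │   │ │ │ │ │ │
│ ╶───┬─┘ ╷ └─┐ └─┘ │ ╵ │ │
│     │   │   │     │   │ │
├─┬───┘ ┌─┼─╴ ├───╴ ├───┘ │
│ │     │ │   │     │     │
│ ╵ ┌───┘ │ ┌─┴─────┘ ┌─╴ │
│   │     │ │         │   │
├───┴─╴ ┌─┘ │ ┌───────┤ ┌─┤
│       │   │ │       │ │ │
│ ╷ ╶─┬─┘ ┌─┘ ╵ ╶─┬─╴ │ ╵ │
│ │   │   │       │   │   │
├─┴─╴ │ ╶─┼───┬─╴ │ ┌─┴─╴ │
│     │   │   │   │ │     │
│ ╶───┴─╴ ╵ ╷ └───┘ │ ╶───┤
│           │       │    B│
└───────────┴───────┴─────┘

Counting cells with exactly 2 passages:
Total corridor cells: 129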